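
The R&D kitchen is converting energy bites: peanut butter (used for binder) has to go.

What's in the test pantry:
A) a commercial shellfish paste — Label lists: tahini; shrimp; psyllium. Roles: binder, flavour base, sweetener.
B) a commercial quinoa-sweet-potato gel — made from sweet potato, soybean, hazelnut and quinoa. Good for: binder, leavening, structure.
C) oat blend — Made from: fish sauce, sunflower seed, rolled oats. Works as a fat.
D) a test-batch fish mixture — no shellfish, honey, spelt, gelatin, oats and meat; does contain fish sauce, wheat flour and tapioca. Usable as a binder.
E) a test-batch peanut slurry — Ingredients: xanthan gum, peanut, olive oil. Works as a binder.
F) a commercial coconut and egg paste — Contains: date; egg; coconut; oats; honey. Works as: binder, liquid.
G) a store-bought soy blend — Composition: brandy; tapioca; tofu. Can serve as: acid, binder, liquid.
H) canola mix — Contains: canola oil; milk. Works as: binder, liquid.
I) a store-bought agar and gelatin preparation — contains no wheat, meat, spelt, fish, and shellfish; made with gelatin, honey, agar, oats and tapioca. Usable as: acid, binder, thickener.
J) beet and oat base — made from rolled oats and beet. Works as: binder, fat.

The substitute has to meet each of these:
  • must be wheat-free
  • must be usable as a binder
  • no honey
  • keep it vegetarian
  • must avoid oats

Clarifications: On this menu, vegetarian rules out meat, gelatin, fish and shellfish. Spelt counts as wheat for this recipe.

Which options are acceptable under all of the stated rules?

A: has shrimp, so not vegetarian — out
B: soybean and hazelnut etc. — none of it excluded — keep
C: not usable as a binder; has fish sauce, so not vegetarian (and 1 more) — no
D: has fish sauce, so not vegetarian; has wheat flour, so not wheat-free — reject
E: only peanut, olive oil, and xanthan gum; none excluded — valid
F: has oats, so not oat-free; has honey, so not honey-free — reject
G: every rule checks out — OK
H: works as a binder, no honey, vegetarian — keep
I: has gelatin, so not vegetarian; has oats, so not oat-free (and 1 more) — out
J: has rolled oats, so not oat-free — out

B, E, G, H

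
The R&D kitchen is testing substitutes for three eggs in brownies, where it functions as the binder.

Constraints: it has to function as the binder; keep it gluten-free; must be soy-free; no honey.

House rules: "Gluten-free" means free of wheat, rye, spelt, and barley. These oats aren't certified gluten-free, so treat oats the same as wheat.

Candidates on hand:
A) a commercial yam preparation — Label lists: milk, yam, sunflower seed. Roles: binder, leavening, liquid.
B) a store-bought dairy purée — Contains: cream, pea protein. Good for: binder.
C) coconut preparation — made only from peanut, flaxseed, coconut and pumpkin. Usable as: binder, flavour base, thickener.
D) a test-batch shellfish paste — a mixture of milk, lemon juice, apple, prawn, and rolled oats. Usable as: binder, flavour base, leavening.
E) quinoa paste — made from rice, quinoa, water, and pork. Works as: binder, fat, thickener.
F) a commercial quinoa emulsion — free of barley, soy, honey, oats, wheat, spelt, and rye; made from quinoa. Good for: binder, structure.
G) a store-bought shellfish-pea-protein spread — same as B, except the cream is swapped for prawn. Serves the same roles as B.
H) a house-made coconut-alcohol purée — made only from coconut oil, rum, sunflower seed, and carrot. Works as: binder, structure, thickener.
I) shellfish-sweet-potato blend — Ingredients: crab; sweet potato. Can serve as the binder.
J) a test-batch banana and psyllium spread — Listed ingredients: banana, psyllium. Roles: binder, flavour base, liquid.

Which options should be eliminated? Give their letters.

D

A: works as a binder, no honey, gluten-free — valid
B: only cream and pea protein; none excluded — OK
C: nothing on the exclusion list — valid
D: has rolled oats, so not gluten-free — reject
E: every rule checks out — keep
F: nothing on the exclusion list — keep
G: works as a binder, no soy, gluten-free — keep
H: rum and coconut oil etc. — none of it excluded — keep
I: only crab and sweet potato; none excluded — valid
J: only psyllium and banana; none excluded — valid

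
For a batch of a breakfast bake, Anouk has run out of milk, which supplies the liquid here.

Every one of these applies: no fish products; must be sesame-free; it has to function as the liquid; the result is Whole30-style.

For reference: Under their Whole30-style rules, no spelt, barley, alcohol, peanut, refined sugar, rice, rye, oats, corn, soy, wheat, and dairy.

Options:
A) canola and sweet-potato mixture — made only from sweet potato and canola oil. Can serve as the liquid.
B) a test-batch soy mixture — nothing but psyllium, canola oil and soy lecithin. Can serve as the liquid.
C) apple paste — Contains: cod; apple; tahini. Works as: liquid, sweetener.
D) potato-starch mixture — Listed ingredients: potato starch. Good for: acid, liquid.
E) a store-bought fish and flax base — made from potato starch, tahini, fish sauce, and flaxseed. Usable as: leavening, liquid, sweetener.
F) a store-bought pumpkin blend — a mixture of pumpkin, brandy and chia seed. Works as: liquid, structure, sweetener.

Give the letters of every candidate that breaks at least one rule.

B, C, E, F

A: nothing on the exclusion list — keep
B: has soy lecithin, so not Whole30-style — reject
C: has tahini, so not sesame-free; has cod, so not fish-free — no
D: every rule checks out — OK
E: has tahini, so not sesame-free; has fish sauce, so not fish-free — no
F: has brandy, so not Whole30-style — reject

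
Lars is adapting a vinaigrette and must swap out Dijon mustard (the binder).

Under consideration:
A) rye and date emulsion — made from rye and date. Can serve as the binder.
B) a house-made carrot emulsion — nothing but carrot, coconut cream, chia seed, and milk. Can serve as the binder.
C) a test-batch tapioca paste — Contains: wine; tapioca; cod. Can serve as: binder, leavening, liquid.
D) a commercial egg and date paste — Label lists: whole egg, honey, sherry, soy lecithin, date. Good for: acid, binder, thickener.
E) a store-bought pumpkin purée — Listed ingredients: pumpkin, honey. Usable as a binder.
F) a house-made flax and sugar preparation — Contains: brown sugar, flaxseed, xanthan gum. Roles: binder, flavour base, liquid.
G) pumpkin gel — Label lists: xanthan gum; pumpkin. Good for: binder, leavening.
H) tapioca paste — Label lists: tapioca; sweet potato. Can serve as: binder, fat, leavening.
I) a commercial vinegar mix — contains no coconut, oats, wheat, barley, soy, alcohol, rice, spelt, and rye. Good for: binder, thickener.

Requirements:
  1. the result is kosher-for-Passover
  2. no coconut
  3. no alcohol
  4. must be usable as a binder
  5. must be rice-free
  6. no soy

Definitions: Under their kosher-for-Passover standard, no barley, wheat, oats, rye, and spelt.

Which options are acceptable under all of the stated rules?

A: has rye, so not kosher-for-Passover — reject
B: has coconut cream, so not coconut-free — out
C: has wine, so not alcohol-free — no
D: has sherry, so not alcohol-free; has soy lecithin, so not soy-free — no
E: all constraints satisfied — valid
F: no coconut, no soy — keep
G: no rice, no coconut — valid
H: only sweet potato and tapioca; none excluded — keep
I: works as a binder, kosher-for-Passover, no rice — keep

E, F, G, H, I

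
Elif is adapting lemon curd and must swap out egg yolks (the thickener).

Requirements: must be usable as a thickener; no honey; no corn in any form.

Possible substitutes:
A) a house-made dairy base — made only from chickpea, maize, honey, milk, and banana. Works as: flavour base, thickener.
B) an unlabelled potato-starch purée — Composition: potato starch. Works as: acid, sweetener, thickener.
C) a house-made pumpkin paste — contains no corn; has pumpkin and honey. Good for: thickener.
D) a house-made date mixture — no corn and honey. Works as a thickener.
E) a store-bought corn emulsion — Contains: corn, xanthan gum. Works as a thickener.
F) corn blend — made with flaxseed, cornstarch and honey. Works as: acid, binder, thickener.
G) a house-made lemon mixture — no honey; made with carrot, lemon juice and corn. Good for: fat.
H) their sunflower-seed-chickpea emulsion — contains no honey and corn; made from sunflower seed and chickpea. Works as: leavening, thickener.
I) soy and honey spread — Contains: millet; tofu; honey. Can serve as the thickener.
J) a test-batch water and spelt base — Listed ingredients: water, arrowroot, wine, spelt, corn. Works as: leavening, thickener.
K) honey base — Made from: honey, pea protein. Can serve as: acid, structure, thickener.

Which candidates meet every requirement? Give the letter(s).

A: has maize, so not corn-free; has honey, so not honey-free — out
B: no honey, no corn — OK
C: has honey, so not honey-free — out
D: every rule checks out — keep
E: has corn, so not corn-free — out
F: has cornstarch, so not corn-free; has honey, so not honey-free — no
G: not usable as a thickener; has corn, so not corn-free — no
H: no corn, no honey — keep
I: has honey, so not honey-free — no
J: has corn, so not corn-free — no
K: has honey, so not honey-free — out

B, D, H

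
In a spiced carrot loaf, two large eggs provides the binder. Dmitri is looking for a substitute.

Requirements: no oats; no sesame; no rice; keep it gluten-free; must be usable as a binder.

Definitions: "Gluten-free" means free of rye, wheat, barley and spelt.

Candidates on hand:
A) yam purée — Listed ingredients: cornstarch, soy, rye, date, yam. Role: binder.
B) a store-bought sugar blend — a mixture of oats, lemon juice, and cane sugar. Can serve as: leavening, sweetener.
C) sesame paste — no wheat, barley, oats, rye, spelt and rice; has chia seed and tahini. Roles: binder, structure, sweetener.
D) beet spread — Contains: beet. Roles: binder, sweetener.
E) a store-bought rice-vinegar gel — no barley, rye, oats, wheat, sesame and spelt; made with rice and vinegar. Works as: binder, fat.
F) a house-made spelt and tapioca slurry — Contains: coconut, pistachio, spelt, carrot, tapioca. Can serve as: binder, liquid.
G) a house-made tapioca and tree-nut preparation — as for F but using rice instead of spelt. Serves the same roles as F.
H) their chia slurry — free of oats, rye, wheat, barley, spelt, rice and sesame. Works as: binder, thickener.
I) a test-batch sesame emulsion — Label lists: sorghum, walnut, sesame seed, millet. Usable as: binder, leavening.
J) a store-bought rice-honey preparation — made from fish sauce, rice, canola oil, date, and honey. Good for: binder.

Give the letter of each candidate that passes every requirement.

A: has rye, so not gluten-free — no
B: not usable as a binder; has oats, so not oat-free — no
C: has tahini, so not sesame-free — no
D: nothing on the exclusion list — valid
E: has rice, so not rice-free — reject
F: has spelt, so not gluten-free — no
G: has rice, so not rice-free — out
H: works as a binder, no sesame, no rice — valid
I: has sesame seed, so not sesame-free — reject
J: has rice, so not rice-free — out

D, H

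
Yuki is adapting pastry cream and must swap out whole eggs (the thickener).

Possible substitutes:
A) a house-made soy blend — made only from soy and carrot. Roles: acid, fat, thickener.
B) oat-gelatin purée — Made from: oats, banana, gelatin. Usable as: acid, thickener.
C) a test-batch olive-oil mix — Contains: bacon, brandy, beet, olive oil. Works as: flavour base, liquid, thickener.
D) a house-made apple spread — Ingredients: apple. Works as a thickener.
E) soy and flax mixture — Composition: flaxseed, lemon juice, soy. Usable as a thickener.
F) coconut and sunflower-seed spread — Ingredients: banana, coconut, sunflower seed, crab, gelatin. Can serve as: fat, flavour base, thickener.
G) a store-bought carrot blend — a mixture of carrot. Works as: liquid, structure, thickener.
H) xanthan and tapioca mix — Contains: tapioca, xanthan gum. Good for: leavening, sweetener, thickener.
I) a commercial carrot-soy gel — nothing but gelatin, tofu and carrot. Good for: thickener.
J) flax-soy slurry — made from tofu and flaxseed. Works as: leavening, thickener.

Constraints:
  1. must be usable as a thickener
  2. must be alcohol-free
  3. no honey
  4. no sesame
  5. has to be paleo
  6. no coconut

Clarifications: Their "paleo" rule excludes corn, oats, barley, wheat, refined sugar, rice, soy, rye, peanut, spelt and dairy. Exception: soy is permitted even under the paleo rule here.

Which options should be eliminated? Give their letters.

B, C, F

A: soy is permitted under the paleo carve-out; nothing else excluded — OK
B: has oats, so not paleo — reject
C: has brandy, so not alcohol-free — out
D: no coconut, no alcohol — valid
E: soy is permitted under the paleo carve-out; nothing else excluded — keep
F: has coconut, so not coconut-free — no
G: works as a thickener, no coconut, paleo — keep
H: no alcohol, paleo — OK
I: soy is permitted under the paleo carve-out; nothing else excluded — OK
J: soy is permitted under the paleo carve-out; nothing else excluded — OK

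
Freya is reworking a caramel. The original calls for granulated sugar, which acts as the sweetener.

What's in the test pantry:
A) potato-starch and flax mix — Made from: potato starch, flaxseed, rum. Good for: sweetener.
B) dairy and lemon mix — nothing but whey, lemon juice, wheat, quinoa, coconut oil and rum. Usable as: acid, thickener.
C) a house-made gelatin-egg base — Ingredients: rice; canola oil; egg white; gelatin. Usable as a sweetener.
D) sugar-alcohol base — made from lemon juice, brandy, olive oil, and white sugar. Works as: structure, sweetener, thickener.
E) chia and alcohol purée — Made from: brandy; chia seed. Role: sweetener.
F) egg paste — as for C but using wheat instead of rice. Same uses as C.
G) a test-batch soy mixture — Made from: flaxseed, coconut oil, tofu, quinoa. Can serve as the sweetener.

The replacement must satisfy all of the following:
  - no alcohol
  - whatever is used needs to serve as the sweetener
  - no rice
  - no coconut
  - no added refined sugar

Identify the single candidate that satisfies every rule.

F

A: has rum, so not alcohol-free — reject
B: not usable as a sweetener; has rum, so not alcohol-free (and 1 more) — out
C: has rice, so not rice-free — no
D: has brandy, so not alcohol-free; has white sugar, so not no-added-sugar — reject
E: has brandy, so not alcohol-free — out
F: egg white and gelatin etc. — none of it excluded — keep
G: has coconut oil, so not coconut-free — reject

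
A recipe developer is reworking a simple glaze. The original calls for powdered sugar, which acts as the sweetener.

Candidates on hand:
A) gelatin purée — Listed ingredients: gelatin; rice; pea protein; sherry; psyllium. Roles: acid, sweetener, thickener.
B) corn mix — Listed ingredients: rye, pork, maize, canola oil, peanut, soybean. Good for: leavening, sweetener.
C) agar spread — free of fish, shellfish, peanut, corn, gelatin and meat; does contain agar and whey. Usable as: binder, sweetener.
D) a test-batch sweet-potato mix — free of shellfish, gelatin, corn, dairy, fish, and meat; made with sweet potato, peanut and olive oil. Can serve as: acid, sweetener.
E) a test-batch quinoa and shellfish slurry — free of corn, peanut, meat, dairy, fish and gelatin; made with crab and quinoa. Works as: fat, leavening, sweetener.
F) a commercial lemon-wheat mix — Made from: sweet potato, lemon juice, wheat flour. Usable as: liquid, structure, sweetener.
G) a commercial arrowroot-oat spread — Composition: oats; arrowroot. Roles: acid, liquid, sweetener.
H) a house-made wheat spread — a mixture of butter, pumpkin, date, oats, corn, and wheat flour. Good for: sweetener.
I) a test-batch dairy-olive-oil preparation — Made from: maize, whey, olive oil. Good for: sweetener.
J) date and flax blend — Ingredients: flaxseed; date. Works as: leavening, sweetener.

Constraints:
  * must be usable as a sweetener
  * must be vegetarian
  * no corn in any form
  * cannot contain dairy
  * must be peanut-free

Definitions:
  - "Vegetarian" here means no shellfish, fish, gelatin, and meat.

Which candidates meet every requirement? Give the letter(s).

A: has gelatin, so not vegetarian — out
B: has pork, so not vegetarian; has maize, so not corn-free (and 1 more) — out
C: has whey, so not dairy-free — out
D: has peanut, so not peanut-free — reject
E: has crab, so not vegetarian — reject
F: only wheat flour, sweet potato, and lemon juice; none excluded — valid
G: only oats and arrowroot; none excluded — valid
H: has corn, so not corn-free; has butter, so not dairy-free — reject
I: has maize, so not corn-free; has whey, so not dairy-free — out
J: every rule checks out — valid

F, G, J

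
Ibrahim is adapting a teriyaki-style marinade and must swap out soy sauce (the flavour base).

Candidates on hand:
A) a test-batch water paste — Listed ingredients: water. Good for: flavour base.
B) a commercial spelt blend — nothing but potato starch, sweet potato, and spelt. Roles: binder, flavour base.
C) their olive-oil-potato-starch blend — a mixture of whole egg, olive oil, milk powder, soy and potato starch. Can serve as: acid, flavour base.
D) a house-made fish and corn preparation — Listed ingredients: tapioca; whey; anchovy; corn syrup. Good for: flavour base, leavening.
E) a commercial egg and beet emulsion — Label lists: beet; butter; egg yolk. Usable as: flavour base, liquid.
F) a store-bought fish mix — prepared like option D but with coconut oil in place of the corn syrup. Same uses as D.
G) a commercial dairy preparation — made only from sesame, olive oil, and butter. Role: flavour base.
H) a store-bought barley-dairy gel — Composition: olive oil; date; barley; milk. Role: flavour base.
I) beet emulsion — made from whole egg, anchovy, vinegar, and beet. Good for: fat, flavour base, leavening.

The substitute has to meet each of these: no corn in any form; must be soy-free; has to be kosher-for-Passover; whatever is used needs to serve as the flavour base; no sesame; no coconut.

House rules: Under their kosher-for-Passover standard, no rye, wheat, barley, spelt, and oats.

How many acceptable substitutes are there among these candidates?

3

A: only water; none excluded — keep
B: has spelt, so not kosher-for-Passover — no
C: has soy, so not soy-free — reject
D: has corn syrup, so not corn-free — out
E: all constraints satisfied — OK
F: has coconut oil, so not coconut-free — out
G: has sesame, so not sesame-free — no
H: has barley, so not kosher-for-Passover — reject
I: works as a flavour base, kosher-for-Passover, no sesame — OK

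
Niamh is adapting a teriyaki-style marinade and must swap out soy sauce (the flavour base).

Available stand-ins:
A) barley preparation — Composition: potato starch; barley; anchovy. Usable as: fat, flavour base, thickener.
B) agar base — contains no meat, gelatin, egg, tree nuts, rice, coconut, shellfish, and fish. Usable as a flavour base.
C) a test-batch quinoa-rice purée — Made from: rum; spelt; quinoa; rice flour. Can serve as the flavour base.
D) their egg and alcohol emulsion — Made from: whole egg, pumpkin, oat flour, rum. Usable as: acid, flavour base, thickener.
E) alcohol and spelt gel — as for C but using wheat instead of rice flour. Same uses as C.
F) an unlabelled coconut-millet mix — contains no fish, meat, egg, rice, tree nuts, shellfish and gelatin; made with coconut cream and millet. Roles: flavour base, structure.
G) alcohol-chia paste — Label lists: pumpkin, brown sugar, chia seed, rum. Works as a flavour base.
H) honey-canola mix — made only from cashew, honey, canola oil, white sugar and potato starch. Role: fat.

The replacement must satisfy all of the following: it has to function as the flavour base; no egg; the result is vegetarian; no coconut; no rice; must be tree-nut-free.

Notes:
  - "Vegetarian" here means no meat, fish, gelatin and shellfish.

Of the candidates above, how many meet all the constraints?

A: has anchovy, so not vegetarian — out
B: no coconut, vegetarian — OK
C: has rice flour, so not rice-free — out
D: has whole egg, so not egg-free — reject
E: works as a flavour base, vegetarian, no egg — keep
F: has coconut cream, so not coconut-free — reject
G: rum and brown sugar etc. — none of it excluded — keep
H: not usable as a flavour base; has cashew, so not tree-nut-free — reject

3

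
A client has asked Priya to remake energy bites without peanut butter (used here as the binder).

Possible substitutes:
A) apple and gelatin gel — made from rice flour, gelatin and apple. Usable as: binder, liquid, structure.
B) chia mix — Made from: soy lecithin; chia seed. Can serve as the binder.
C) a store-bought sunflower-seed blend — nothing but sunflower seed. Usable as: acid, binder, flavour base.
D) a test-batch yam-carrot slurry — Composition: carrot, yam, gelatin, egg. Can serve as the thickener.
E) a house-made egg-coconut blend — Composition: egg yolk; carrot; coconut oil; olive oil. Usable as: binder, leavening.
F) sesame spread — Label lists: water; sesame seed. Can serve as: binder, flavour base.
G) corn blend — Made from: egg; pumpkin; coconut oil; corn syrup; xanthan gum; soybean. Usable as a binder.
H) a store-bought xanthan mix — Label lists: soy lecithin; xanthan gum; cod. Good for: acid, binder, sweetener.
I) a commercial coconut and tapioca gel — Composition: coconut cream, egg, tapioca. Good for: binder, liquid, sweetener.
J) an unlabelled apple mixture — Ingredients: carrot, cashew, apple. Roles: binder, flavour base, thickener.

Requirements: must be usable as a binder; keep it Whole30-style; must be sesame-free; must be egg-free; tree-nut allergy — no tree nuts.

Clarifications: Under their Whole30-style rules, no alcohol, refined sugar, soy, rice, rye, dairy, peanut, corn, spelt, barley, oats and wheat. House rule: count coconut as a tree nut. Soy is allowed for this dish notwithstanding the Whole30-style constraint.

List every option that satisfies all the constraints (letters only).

B, C, H

A: has rice flour, so not Whole30-style — no
B: soy is permitted under the Whole30-style carve-out; nothing else excluded — keep
C: only sunflower seed; none excluded — valid
D: not usable as a binder; has egg, so not egg-free — no
E: has egg yolk, so not egg-free; has coconut oil, so not tree-nut-free — reject
F: has sesame seed, so not sesame-free — no
G: has corn syrup, so not Whole30-style; has egg, so not egg-free (and 1 more) — out
H: soy is permitted under the Whole30-style carve-out; nothing else excluded — OK
I: has egg, so not egg-free; has coconut cream, so not tree-nut-free — out
J: has cashew, so not tree-nut-free — no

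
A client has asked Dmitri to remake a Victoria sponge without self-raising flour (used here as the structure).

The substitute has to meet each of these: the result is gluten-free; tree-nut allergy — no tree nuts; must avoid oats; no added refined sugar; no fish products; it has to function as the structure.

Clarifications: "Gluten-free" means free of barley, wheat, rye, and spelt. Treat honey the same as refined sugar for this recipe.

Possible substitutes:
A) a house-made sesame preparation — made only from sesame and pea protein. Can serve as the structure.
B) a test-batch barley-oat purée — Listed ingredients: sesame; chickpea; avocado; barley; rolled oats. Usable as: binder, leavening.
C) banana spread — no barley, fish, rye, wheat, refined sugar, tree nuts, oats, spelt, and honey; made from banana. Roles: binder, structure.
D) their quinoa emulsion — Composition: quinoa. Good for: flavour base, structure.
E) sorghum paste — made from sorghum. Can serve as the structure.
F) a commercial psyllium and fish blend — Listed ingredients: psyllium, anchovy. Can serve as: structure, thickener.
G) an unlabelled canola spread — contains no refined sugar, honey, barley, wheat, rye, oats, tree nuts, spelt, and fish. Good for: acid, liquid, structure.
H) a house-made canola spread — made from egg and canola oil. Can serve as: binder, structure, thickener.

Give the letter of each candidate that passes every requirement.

A, C, D, E, G, H

A: only sesame and pea protein; none excluded — keep
B: not usable as a structure; has barley, so not gluten-free (and 1 more) — no
C: all constraints satisfied — OK
D: no oats, gluten-free — valid
E: gluten-free, no oats — OK
F: has anchovy, so not fish-free — out
G: gluten-free, no fish — valid
H: only egg and canola oil; none excluded — keep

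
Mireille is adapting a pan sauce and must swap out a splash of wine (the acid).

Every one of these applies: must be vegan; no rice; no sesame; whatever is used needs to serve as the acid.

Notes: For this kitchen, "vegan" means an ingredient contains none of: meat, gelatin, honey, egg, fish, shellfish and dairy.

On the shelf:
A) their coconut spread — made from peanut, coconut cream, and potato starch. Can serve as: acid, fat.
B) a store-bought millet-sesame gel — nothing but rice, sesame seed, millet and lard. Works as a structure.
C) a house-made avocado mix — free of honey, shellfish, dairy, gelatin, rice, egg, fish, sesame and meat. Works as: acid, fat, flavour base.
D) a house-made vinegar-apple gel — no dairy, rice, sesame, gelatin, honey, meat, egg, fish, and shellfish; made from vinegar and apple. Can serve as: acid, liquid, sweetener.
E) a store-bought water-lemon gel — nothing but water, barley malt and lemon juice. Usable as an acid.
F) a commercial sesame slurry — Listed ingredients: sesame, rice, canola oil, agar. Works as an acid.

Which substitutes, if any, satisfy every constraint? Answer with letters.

A: every rule checks out — keep
B: not usable as an acid; has lard, so not vegan (and 2 more) — no
C: no rice, vegan — OK
D: vegan, no rice — OK
E: only barley malt, water and lemon juice; none excluded — valid
F: has sesame, so not sesame-free; has rice, so not rice-free — out

A, C, D, E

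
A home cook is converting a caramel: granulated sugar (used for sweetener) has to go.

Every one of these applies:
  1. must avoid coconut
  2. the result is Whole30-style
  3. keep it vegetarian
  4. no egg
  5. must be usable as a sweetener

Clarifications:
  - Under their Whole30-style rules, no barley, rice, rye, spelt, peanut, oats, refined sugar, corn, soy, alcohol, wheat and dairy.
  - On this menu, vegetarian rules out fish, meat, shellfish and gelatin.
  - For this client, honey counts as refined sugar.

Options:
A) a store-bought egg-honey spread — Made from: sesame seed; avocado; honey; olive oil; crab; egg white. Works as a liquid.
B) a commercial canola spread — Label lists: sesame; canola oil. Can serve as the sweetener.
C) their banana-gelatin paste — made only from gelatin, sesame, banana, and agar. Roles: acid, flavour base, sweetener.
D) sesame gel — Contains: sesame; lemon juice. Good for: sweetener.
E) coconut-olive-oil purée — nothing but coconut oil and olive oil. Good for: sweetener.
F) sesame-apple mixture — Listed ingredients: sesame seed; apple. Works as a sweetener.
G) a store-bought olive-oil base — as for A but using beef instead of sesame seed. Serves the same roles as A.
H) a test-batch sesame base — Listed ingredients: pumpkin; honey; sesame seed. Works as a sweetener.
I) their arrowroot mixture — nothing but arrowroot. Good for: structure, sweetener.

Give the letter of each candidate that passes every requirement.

A: not usable as a sweetener; has honey, so not Whole30-style (and 2 more) — reject
B: only sesame and canola oil; none excluded — keep
C: has gelatin, so not vegetarian — out
D: only sesame and lemon juice; none excluded — keep
E: has coconut oil, so not coconut-free — out
F: nothing on the exclusion list — keep
G: not usable as a sweetener; has honey, so not Whole30-style (and 2 more) — no
H: has honey, so not Whole30-style — reject
I: only arrowroot; none excluded — keep

B, D, F, I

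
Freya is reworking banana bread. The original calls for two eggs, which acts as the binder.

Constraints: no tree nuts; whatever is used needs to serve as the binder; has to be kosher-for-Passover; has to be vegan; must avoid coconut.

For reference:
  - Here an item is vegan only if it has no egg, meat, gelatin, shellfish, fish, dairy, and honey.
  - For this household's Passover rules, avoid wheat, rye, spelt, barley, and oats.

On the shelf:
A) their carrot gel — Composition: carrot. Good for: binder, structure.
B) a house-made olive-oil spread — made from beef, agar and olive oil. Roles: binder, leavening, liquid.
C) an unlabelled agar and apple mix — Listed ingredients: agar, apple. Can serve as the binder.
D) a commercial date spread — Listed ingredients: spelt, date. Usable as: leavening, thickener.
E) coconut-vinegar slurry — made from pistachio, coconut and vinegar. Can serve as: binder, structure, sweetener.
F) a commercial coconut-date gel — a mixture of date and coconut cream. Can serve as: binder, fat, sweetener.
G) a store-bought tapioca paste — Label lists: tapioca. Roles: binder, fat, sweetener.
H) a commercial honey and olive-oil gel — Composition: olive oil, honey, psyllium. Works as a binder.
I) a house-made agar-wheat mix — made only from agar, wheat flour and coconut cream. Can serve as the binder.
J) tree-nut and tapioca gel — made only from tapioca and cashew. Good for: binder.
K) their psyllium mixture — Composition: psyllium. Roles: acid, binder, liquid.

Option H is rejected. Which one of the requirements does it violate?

vegan

usable as a binder: satisfied
vegan: has honey — fails
kosher-for-Passover: satisfied
tree-nut-free: satisfied
coconut-free: satisfied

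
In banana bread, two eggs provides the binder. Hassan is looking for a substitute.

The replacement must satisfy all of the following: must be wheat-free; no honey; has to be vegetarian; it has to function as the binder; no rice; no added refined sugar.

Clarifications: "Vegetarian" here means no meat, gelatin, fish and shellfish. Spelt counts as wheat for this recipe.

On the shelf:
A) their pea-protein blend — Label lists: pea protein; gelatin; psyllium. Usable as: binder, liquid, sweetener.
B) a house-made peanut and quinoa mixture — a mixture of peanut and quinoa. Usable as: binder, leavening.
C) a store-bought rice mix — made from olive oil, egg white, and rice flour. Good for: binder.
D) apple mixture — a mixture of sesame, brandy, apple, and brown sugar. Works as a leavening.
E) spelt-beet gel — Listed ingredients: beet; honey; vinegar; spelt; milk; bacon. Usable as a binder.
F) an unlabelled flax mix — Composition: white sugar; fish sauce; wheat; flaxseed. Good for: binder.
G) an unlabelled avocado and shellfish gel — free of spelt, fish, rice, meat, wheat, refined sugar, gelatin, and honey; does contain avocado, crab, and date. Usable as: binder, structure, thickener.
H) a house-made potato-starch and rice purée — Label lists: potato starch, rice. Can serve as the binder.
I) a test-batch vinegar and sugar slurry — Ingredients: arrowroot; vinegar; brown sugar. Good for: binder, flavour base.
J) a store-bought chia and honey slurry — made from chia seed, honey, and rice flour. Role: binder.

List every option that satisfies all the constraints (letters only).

B

A: has gelatin, so not vegetarian — out
B: no refined sugar, no rice — valid
C: has rice flour, so not rice-free — no
D: not usable as a binder; has brown sugar, so not no-added-sugar — out
E: has bacon, so not vegetarian; has honey, so not honey-free (and 1 more) — no
F: has fish sauce, so not vegetarian; has white sugar, so not no-added-sugar (and 1 more) — reject
G: has crab, so not vegetarian — no
H: has rice, so not rice-free — out
I: has brown sugar, so not no-added-sugar — no
J: has rice flour, so not rice-free; has honey, so not honey-free — out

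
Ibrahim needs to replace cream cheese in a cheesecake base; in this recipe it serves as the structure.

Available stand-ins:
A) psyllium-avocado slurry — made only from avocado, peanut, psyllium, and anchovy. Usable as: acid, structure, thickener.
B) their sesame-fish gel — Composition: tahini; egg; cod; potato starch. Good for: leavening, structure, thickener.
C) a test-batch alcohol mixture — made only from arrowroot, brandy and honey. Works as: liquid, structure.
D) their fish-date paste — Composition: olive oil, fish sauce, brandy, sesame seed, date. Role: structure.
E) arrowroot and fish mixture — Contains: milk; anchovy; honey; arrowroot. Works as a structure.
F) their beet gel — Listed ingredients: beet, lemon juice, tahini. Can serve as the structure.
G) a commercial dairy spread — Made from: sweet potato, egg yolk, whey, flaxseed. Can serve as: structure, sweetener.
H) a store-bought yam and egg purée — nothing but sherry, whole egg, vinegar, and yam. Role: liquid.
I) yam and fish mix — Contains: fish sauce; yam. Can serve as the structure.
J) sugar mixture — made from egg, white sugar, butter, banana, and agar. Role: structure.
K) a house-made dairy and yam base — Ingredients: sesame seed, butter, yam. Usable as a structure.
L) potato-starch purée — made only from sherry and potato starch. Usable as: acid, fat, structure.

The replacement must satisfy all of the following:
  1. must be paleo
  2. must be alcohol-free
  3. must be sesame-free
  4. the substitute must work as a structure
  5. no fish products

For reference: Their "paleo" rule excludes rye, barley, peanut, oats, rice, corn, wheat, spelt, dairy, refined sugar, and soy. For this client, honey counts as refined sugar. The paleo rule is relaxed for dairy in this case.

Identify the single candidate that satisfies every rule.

A: has peanut, so not paleo; has anchovy, so not fish-free — out
B: has tahini, so not sesame-free; has cod, so not fish-free — reject
C: has honey, so not paleo; has brandy, so not alcohol-free — reject
D: has sesame seed, so not sesame-free; has brandy, so not alcohol-free (and 1 more) — no
E: has honey, so not paleo; has anchovy, so not fish-free — out
F: has tahini, so not sesame-free — no
G: dairy is permitted under the paleo carve-out; nothing else excluded — keep
H: not usable as a structure; has sherry, so not alcohol-free — out
I: has fish sauce, so not fish-free — out
J: has white sugar, so not paleo — no
K: has sesame seed, so not sesame-free — out
L: has sherry, so not alcohol-free — no

G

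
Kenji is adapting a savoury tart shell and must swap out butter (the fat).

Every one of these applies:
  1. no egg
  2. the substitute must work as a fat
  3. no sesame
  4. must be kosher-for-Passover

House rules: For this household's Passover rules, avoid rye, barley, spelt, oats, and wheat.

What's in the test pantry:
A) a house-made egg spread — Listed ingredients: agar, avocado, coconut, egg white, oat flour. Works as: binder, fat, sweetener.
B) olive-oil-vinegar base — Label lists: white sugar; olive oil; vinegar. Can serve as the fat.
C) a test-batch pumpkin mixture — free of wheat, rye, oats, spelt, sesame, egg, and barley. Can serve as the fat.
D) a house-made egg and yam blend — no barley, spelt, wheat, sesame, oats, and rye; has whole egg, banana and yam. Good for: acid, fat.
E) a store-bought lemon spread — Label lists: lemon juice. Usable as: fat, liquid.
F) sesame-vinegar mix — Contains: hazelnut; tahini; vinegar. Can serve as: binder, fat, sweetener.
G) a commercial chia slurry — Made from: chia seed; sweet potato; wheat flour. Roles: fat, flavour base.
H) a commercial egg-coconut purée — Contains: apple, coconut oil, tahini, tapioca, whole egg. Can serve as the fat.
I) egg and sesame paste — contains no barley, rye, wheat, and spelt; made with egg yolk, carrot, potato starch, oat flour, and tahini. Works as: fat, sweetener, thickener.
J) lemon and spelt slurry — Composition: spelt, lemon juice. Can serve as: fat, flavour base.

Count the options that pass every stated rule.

A: has oat flour, so not kosher-for-Passover; has egg white, so not egg-free — no
B: no egg, no sesame — valid
C: works as a fat, no egg, no sesame — keep
D: has whole egg, so not egg-free — reject
E: nothing on the exclusion list — OK
F: has tahini, so not sesame-free — no
G: has wheat flour, so not kosher-for-Passover — no
H: has whole egg, so not egg-free; has tahini, so not sesame-free — out
I: has oat flour, so not kosher-for-Passover; has egg yolk, so not egg-free (and 1 more) — no
J: has spelt, so not kosher-for-Passover — reject

3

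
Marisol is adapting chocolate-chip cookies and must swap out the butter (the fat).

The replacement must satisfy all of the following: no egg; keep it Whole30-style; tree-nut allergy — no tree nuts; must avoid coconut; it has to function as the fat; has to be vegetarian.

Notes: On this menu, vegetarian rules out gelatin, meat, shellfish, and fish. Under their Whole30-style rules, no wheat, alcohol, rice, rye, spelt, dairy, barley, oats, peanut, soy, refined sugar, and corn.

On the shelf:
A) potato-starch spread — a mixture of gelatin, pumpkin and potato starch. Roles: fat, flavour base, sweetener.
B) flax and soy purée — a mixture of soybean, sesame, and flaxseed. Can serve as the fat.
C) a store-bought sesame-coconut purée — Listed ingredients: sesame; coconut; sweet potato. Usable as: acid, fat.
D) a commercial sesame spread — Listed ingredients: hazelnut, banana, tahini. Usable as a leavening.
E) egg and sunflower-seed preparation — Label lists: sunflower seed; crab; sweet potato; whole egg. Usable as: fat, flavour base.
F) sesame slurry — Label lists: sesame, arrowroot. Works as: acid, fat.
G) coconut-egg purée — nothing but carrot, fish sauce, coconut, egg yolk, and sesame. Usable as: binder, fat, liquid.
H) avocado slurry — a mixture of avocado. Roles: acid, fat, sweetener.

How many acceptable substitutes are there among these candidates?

2

A: has gelatin, so not vegetarian — out
B: has soybean, so not Whole30-style — no
C: has coconut, so not coconut-free — no
D: not usable as a fat; has hazelnut, so not tree-nut-free — reject
E: has crab, so not vegetarian; has whole egg, so not egg-free — out
F: only sesame and arrowroot; none excluded — OK
G: has fish sauce, so not vegetarian; has coconut, so not coconut-free (and 1 more) — no
H: works as a fat, Whole30-style, vegetarian — keep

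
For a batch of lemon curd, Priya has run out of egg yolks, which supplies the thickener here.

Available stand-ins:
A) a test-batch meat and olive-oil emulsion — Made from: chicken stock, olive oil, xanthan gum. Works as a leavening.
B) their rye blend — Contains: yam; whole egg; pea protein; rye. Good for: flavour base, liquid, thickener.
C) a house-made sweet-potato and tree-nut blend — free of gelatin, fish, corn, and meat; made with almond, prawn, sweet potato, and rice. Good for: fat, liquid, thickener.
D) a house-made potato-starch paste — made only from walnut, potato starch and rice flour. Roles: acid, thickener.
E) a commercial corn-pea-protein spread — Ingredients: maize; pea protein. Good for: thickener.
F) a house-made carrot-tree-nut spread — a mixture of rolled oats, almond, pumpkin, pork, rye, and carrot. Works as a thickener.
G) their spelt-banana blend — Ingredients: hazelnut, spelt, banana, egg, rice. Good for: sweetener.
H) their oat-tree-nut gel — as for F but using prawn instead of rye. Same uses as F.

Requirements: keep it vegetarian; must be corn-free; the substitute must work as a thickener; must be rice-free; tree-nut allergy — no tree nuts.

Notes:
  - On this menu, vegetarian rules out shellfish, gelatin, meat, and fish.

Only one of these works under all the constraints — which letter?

B

A: not usable as a thickener; has chicken stock, so not vegetarian — reject
B: nothing on the exclusion list — valid
C: has prawn, so not vegetarian; has rice, so not rice-free (and 1 more) — no
D: has rice flour, so not rice-free; has walnut, so not tree-nut-free — no
E: has maize, so not corn-free — reject
F: has pork, so not vegetarian; has almond, so not tree-nut-free — no
G: not usable as a thickener; has rice, so not rice-free (and 1 more) — reject
H: has pork, so not vegetarian; has almond, so not tree-nut-free — no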